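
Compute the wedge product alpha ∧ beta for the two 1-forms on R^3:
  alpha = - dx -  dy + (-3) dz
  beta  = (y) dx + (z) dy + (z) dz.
alpha ∧ beta = (y - z) dx ∧ dy + (3*y - z) dx ∧ dz + (2*z) dy ∧ dz

Distribute the wedge, using dx_i ∧ dx_j = -dx_j ∧ dx_i and dx_i ∧ dx_i = 0. For each pair (i, j) with i < j, the coefficient of dx_i ∧ dx_j in alpha ∧ beta is (alpha_i * beta_j - alpha_j * beta_i). Collecting: alpha ∧ beta = (y - z) dx ∧ dy + (3*y - z) dx ∧ dz + (2*z) dy ∧ dz.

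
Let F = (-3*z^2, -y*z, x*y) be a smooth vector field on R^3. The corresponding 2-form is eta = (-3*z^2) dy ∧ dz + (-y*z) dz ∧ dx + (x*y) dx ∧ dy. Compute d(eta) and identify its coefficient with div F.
d(eta) = (-z) dx ∧ dy ∧ dz; div F = -z

For a 2-form in R^3 of the form above, applying d gives a 3-form with coefficient ∂P/∂x + ∂Q/∂y + ∂R/∂z:
  ∂P/∂x = 0
  ∂Q/∂y = -z
  ∂R/∂z = 0
Sum = -z, which is exactly div F.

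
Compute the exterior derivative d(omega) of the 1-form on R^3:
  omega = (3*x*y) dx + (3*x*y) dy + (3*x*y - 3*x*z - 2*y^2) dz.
d(omega) = (-3*x + 3*y) dx ∧ dy + (3*y - 3*z) dx ∧ dz + (3*x - 4*y) dy ∧ dz

For a 1-form omega = sum_i f_i dx_i, the exterior derivative is
  d(omega) = sum_{i < j} (∂f_j/∂x_i - ∂f_i/∂x_j) dx_i ∧ dx_j.
  coefficient of dx ∧ dy: ∂f_2/∂x - ∂f_1/∂y = ∂(3*x*y)/∂x - ∂(3*x*y)/∂y = -3*x + 3*y
  coefficient of dx ∧ dz: ∂f_3/∂x - ∂f_1/∂z = ∂(3*x*y - 3*x*z - 2*y^2)/∂x - ∂(3*x*y)/∂z = 3*y - 3*z
  coefficient of dy ∧ dz: ∂f_3/∂y - ∂f_2/∂z = ∂(3*x*y - 3*x*z - 2*y^2)/∂y - ∂(3*x*y)/∂z = 3*x - 4*y
Assembling: d(omega) = (-3*x + 3*y) dx ∧ dy + (3*y - 3*z) dx ∧ dz + (3*x - 4*y) dy ∧ dz.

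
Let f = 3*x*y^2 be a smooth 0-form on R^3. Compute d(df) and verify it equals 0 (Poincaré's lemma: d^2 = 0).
d(df) = 0

Step 1: df = sum_i (∂f/∂x_i) dx_i = (3*y^2) dx + (6*x*y) dy + (0) dz.
Step 2: Apply d again. Using the 1-form formula, the coefficient of dx ∧ dy in d(df) is ∂^2 f/∂x ∂y - ∂^2 f/∂y ∂x = (6*y) - (6*y) = 0 (equality of mixed partials for smooth f).
Similarly for dx ∧ dz and dy ∧ dz — all coefficients vanish. So d(df) = 0.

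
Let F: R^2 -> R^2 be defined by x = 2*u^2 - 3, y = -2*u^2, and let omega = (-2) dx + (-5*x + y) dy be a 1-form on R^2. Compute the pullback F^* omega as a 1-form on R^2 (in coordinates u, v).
F^* omega = (48*u^3 - 68*u) du

Using F^*(f dg) = (f ∘ F) d(g ∘ F), substitute each coordinate x_i by F_i(u, v) in f_i, and replace dx_i by d F_i = (∂F_i/∂u) du + (∂F_i/∂v) dv.
  For the x component: f_1(F) = -2; d F_1 = (4*u) du + (0) dv
  For the y component: f_2(F) = 15 - 12*u^2; d F_2 = (-4*u) du + (0) dv
Combining and collecting du, dv coefficients:
  coeff of du: 48*u^3 - 68*u
  coeff of dv: 0
F^* omega = (48*u^3 - 68*u) du.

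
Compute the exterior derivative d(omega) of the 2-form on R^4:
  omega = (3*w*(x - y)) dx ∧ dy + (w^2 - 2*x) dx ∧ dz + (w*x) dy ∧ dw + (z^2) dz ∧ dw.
d(omega) = (w + 3*x - 3*y) dx ∧ dy ∧ dw + (2*w) dx ∧ dz ∧ dw

For a 2-form omega = sum_{i<j} g_{ij} dx_i ∧ dx_j, the exterior derivative is
  d(omega) = sum_{i<j} d(g_{ij}) ∧ dx_i ∧ dx_j = sum_{i<j, k} (∂g_{ij}/∂x_k) dx_k ∧ dx_i ∧ dx_j.
Expand each term, using dx_k ∧ dx_i ∧ dx_j = sgn(permutation) dx_{(a)} ∧ dx_{(b)} ∧ dx_{(c)} with (a < b < c) sorted:
  d(3*w*(x - y)) includes (∂/∂w)(3*w*(x - y)) dw = (3*x - 3*y) dw, which multiplied by dx ∧ dy gives (3*x - 3*y) dx ∧ dy ∧ dw
  d(w^2 - 2*x) includes (∂/∂w)(w^2 - 2*x) dw = (2*w) dw, which multiplied by dx ∧ dz gives (2*w) dx ∧ dz ∧ dw
  d(w*x) includes (∂/∂x)(w*x) dx = (w) dx, which multiplied by dy ∧ dw gives (w) dx ∧ dy ∧ dw
Collecting like 3-forms: d(omega) = (w + 3*x - 3*y) dx ∧ dy ∧ dw + (2*w) dx ∧ dz ∧ dw.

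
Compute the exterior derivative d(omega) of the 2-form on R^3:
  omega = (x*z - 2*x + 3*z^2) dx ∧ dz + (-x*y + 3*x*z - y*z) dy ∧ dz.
d(omega) = (-y + 3*z) dx ∧ dy ∧ dz

For a 2-form omega = sum_{i<j} g_{ij} dx_i ∧ dx_j, the exterior derivative is
  d(omega) = sum_{i<j} d(g_{ij}) ∧ dx_i ∧ dx_j = sum_{i<j, k} (∂g_{ij}/∂x_k) dx_k ∧ dx_i ∧ dx_j.
Expand each term, using dx_k ∧ dx_i ∧ dx_j = sgn(permutation) dx_{(a)} ∧ dx_{(b)} ∧ dx_{(c)} with (a < b < c) sorted:
  d(-x*y + 3*x*z - y*z) includes (∂/∂x)(-x*y + 3*x*z - y*z) dx = (-y + 3*z) dx, which multiplied by dy ∧ dz gives (-y + 3*z) dx ∧ dy ∧ dz
Collecting like 3-forms: d(omega) = (-y + 3*z) dx ∧ dy ∧ dz.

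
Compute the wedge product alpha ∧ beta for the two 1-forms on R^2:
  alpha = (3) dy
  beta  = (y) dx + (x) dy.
alpha ∧ beta = (-3*y) dx ∧ dy

Distribute the wedge, using dx_i ∧ dx_j = -dx_j ∧ dx_i and dx_i ∧ dx_i = 0. For each pair (i, j) with i < j, the coefficient of dx_i ∧ dx_j in alpha ∧ beta is (alpha_i * beta_j - alpha_j * beta_i). Collecting: alpha ∧ beta = (-3*y) dx ∧ dy.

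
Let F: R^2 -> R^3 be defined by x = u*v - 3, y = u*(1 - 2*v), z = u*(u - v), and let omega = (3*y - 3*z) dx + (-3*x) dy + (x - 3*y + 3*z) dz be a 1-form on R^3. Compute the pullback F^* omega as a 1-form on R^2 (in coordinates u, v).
F^* omega = (6*u^3 + 2*u^2*v - 6*u^2 - u*v^2 + 3*u*v - 6*u - 15*v + 9) du + (u*(-6*u^2 - u*v + 6*u - 15)) dv

Using F^*(f dg) = (f ∘ F) d(g ∘ F), substitute each coordinate x_i by F_i(u, v) in f_i, and replace dx_i by d F_i = (∂F_i/∂u) du + (∂F_i/∂v) dv.
  For the x component: f_1(F) = 3*u*(-u - v + 1); d F_1 = (v) du + (u) dv
  For the y component: f_2(F) = -3*u*v + 9; d F_2 = (1 - 2*v) du + (-2*u) dv
  For the z component: f_3(F) = 3*u^2 + 4*u*v - 3*u - 3; d F_3 = (2*u - v) du + (-u) dv
Combining and collecting du, dv coefficients:
  coeff of du: 6*u^3 + 2*u^2*v - 6*u^2 - u*v^2 + 3*u*v - 6*u - 15*v + 9
  coeff of dv: u*(-6*u^2 - u*v + 6*u - 15)
F^* omega = (6*u^3 + 2*u^2*v - 6*u^2 - u*v^2 + 3*u*v - 6*u - 15*v + 9) du + (u*(-6*u^2 - u*v + 6*u - 15)) dv.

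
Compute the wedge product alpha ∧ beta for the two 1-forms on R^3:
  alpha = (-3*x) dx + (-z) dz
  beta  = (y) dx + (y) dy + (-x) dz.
alpha ∧ beta = (-3*x*y) dx ∧ dy + (3*x^2 + y*z) dx ∧ dz + (y*z) dy ∧ dz

Distribute the wedge, using dx_i ∧ dx_j = -dx_j ∧ dx_i and dx_i ∧ dx_i = 0. For each pair (i, j) with i < j, the coefficient of dx_i ∧ dx_j in alpha ∧ beta is (alpha_i * beta_j - alpha_j * beta_i). Collecting: alpha ∧ beta = (-3*x*y) dx ∧ dy + (3*x^2 + y*z) dx ∧ dz + (y*z) dy ∧ dz.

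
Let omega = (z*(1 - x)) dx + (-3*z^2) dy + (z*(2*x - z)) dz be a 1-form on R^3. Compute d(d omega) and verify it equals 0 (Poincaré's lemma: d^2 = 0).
d(d omega) = 0

Step 1: d omega = sum_{i<j} (∂f_j/∂x_i - ∂f_i/∂x_j) dx_i ∧ dx_j:
  coeff of dx ∧ dy: 0
  coeff of dx ∧ dz: x + 2*z - 1
  coeff of dy ∧ dz: 6*z
Step 2: Apply d again to each 2-form coefficient. The only possible 3-form in R^3 is dx ∧ dy ∧ dz, with coefficient
  ∂(coeff of dy∧dz)/∂x - ∂(coeff of dx∧dz)/∂y + ∂(coeff of dx∧dy)/∂z
  = ∂/∂x (6*z) - ∂/∂y (x + 2*z - 1) + ∂/∂z (0).
Each of these terms simplifies to sums of mixed partials that cancel in pairs. The result is 0 (by equality of mixed partials for smooth functions — Schwarz / Clairaut).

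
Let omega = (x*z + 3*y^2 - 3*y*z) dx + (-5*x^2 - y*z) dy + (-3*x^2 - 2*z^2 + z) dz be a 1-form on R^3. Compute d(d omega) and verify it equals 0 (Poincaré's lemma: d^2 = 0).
d(d omega) = 0

Step 1: d omega = sum_{i<j} (∂f_j/∂x_i - ∂f_i/∂x_j) dx_i ∧ dx_j:
  coeff of dx ∧ dy: -10*x - 6*y + 3*z
  coeff of dx ∧ dz: -7*x + 3*y
  coeff of dy ∧ dz: y
Step 2: Apply d again to each 2-form coefficient. The only possible 3-form in R^3 is dx ∧ dy ∧ dz, with coefficient
  ∂(coeff of dy∧dz)/∂x - ∂(coeff of dx∧dz)/∂y + ∂(coeff of dx∧dy)/∂z
  = ∂/∂x (y) - ∂/∂y (-7*x + 3*y) + ∂/∂z (-10*x - 6*y + 3*z).
Each of these terms simplifies to sums of mixed partials that cancel in pairs. The result is 0 (by equality of mixed partials for smooth functions — Schwarz / Clairaut).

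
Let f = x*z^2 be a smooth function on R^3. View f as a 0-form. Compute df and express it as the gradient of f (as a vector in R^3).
df = (z^2) dx + (0) dy + (2*x*z) dz; grad f = (z^2, 0, 2*x*z)

For a 0-form f, d f = (∂f/∂x) dx + (∂f/∂y) dy + (∂f/∂z) dz. The components of the vector representation are exactly the entries of grad f in Cartesian coordinates:
  ∂f/∂x = z^2
  ∂f/∂y = 0
  ∂f/∂z = 2*x*z.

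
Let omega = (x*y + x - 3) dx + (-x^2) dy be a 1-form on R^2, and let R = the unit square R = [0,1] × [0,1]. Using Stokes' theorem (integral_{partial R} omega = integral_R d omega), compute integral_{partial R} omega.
integral_(partial R) omega = -3/2

Stokes: integral_partial_R omega = integral_R d omega with d omega = (∂Q/∂x - ∂P/∂y) dx ∧ dy.
  ∂Q/∂x = -2*x
  ∂P/∂y = x
  integrand = ∂Q/∂x - ∂P/∂y = -3*x.
Integrating over R: integral_0^1 integral_0^1 (-3*x) dx dy = -3/2.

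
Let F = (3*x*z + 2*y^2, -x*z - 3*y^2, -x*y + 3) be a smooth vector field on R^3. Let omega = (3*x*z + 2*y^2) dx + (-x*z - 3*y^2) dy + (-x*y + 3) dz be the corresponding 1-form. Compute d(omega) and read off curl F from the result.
d(omega) = (0) dy ∧ dz + (3*x + y) dz ∧ dx + (-4*y - z) dx ∧ dy; curl F = (0, 3*x + y, -4*y - z)

d omega = sum_{i<j} (∂f_j/∂x_i - ∂f_i/∂x_j) dx_i ∧ dx_j. Under the identification (dy ∧ dz, dz ∧ dx, dx ∧ dy) ↔ (e_x, e_y, e_z), the coefficients are exactly the components of curl F. Compute:
  ∂R/∂y - ∂Q/∂z = (-x) - (-x) = 0
  ∂P/∂z - ∂R/∂x = (3*x) - (-y) = 3*x + y
  ∂Q/∂x - ∂P/∂y = (-z) - (4*y) = -4*y - z.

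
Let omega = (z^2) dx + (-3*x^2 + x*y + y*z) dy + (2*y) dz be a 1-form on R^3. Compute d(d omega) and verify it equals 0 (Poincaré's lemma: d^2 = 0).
d(d omega) = 0

Step 1: d omega = sum_{i<j} (∂f_j/∂x_i - ∂f_i/∂x_j) dx_i ∧ dx_j:
  coeff of dx ∧ dy: -6*x + y
  coeff of dx ∧ dz: -2*z
  coeff of dy ∧ dz: 2 - y
Step 2: Apply d again to each 2-form coefficient. The only possible 3-form in R^3 is dx ∧ dy ∧ dz, with coefficient
  ∂(coeff of dy∧dz)/∂x - ∂(coeff of dx∧dz)/∂y + ∂(coeff of dx∧dy)/∂z
  = ∂/∂x (2 - y) - ∂/∂y (-2*z) + ∂/∂z (-6*x + y).
Each of these terms simplifies to sums of mixed partials that cancel in pairs. The result is 0 (by equality of mixed partials for smooth functions — Schwarz / Clairaut).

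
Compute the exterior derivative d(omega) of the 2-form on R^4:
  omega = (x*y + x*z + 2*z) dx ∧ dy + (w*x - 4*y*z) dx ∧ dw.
d(omega) = (x + 2) dx ∧ dy ∧ dz + (4*z) dx ∧ dy ∧ dw + (4*y) dx ∧ dz ∧ dw

For a 2-form omega = sum_{i<j} g_{ij} dx_i ∧ dx_j, the exterior derivative is
  d(omega) = sum_{i<j} d(g_{ij}) ∧ dx_i ∧ dx_j = sum_{i<j, k} (∂g_{ij}/∂x_k) dx_k ∧ dx_i ∧ dx_j.
Expand each term, using dx_k ∧ dx_i ∧ dx_j = sgn(permutation) dx_{(a)} ∧ dx_{(b)} ∧ dx_{(c)} with (a < b < c) sorted:
  d(x*y + x*z + 2*z) includes (∂/∂z)(x*y + x*z + 2*z) dz = (x + 2) dz, which multiplied by dx ∧ dy gives (x + 2) dx ∧ dy ∧ dz
  d(w*x - 4*y*z) includes (∂/∂y)(w*x - 4*y*z) dy = (-4*z) dy, which multiplied by dx ∧ dw gives (4*z) dx ∧ dy ∧ dw
  d(w*x - 4*y*z) includes (∂/∂z)(w*x - 4*y*z) dz = (-4*y) dz, which multiplied by dx ∧ dw gives (4*y) dx ∧ dz ∧ dw
Collecting like 3-forms: d(omega) = (x + 2) dx ∧ dy ∧ dz + (4*z) dx ∧ dy ∧ dw + (4*y) dx ∧ dz ∧ dw.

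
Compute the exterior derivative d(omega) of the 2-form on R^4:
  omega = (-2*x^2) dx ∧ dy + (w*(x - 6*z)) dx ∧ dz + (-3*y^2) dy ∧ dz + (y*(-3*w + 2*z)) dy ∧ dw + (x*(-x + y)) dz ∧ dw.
d(omega) = (-x + y - 6*z) dx ∧ dz ∧ dw + (x - 2*y) dy ∧ dz ∧ dw

For a 2-form omega = sum_{i<j} g_{ij} dx_i ∧ dx_j, the exterior derivative is
  d(omega) = sum_{i<j} d(g_{ij}) ∧ dx_i ∧ dx_j = sum_{i<j, k} (∂g_{ij}/∂x_k) dx_k ∧ dx_i ∧ dx_j.
Expand each term, using dx_k ∧ dx_i ∧ dx_j = sgn(permutation) dx_{(a)} ∧ dx_{(b)} ∧ dx_{(c)} with (a < b < c) sorted:
  d(w*(x - 6*z)) includes (∂/∂w)(w*(x - 6*z)) dw = (x - 6*z) dw, which multiplied by dx ∧ dz gives (x - 6*z) dx ∧ dz ∧ dw
  d(y*(-3*w + 2*z)) includes (∂/∂z)(y*(-3*w + 2*z)) dz = (2*y) dz, which multiplied by dy ∧ dw gives (-2*y) dy ∧ dz ∧ dw
  d(x*(-x + y)) includes (∂/∂x)(x*(-x + y)) dx = (-2*x + y) dx, which multiplied by dz ∧ dw gives (-2*x + y) dx ∧ dz ∧ dw
  d(x*(-x + y)) includes (∂/∂y)(x*(-x + y)) dy = (x) dy, which multiplied by dz ∧ dw gives (x) dy ∧ dz ∧ dw
Collecting like 3-forms: d(omega) = (-x + y - 6*z) dx ∧ dz ∧ dw + (x - 2*y) dy ∧ dz ∧ dw.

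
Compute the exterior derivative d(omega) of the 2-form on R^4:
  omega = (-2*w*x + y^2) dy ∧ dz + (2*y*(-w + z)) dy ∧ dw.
d(omega) = (-2*w) dx ∧ dy ∧ dz + (-2*x - 2*y) dy ∧ dz ∧ dw

For a 2-form omega = sum_{i<j} g_{ij} dx_i ∧ dx_j, the exterior derivative is
  d(omega) = sum_{i<j} d(g_{ij}) ∧ dx_i ∧ dx_j = sum_{i<j, k} (∂g_{ij}/∂x_k) dx_k ∧ dx_i ∧ dx_j.
Expand each term, using dx_k ∧ dx_i ∧ dx_j = sgn(permutation) dx_{(a)} ∧ dx_{(b)} ∧ dx_{(c)} with (a < b < c) sorted:
  d(-2*w*x + y^2) includes (∂/∂x)(-2*w*x + y^2) dx = (-2*w) dx, which multiplied by dy ∧ dz gives (-2*w) dx ∧ dy ∧ dz
  d(-2*w*x + y^2) includes (∂/∂w)(-2*w*x + y^2) dw = (-2*x) dw, which multiplied by dy ∧ dz gives (-2*x) dy ∧ dz ∧ dw
  d(2*y*(-w + z)) includes (∂/∂z)(2*y*(-w + z)) dz = (2*y) dz, which multiplied by dy ∧ dw gives (-2*y) dy ∧ dz ∧ dw
Collecting like 3-forms: d(omega) = (-2*w) dx ∧ dy ∧ dz + (-2*x - 2*y) dy ∧ dz ∧ dw.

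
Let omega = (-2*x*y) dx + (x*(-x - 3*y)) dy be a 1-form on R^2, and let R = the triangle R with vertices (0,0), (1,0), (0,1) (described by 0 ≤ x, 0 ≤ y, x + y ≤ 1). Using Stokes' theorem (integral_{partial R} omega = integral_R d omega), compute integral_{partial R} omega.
integral_(partial R) omega = -1/2

Stokes: integral_partial_R omega = integral_R d omega with d omega = (∂Q/∂x - ∂P/∂y) dx ∧ dy.
  ∂Q/∂x = -2*x - 3*y
  ∂P/∂y = -2*x
  integrand = ∂Q/∂x - ∂P/∂y = -3*y.
Integrating over R: integral_0^1 integral_0^{1-x} (-3*y) dy dx = -1/2.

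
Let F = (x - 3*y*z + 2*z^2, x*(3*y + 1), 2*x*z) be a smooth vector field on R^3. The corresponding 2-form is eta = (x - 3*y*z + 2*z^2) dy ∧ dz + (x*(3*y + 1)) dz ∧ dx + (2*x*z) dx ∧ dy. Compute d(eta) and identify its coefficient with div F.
d(eta) = (5*x + 1) dx ∧ dy ∧ dz; div F = 5*x + 1

For a 2-form in R^3 of the form above, applying d gives a 3-form with coefficient ∂P/∂x + ∂Q/∂y + ∂R/∂z:
  ∂P/∂x = 1
  ∂Q/∂y = 3*x
  ∂R/∂z = 2*x
Sum = 5*x + 1, which is exactly div F.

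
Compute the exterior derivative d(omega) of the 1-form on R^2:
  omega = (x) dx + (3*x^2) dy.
d(omega) = (6*x) dx ∧ dy

For a 1-form omega = sum_i f_i dx_i, the exterior derivative is
  d(omega) = sum_{i < j} (∂f_j/∂x_i - ∂f_i/∂x_j) dx_i ∧ dx_j.
  coefficient of dx ∧ dy: ∂f_2/∂x - ∂f_1/∂y = ∂(3*x^2)/∂x - ∂(x)/∂y = 6*x
Assembling: d(omega) = (6*x) dx ∧ dy.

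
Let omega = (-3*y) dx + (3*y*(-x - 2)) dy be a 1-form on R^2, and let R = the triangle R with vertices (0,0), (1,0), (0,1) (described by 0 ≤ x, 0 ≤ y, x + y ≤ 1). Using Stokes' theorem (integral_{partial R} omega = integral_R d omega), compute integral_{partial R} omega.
integral_(partial R) omega = 1

Stokes: integral_partial_R omega = integral_R d omega with d omega = (∂Q/∂x - ∂P/∂y) dx ∧ dy.
  ∂Q/∂x = -3*y
  ∂P/∂y = -3
  integrand = ∂Q/∂x - ∂P/∂y = 3 - 3*y.
Integrating over R: integral_0^1 integral_0^{1-x} (3 - 3*y) dy dx = 1.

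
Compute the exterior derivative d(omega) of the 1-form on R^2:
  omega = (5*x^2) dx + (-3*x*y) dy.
d(omega) = (-3*y) dx ∧ dy

For a 1-form omega = sum_i f_i dx_i, the exterior derivative is
  d(omega) = sum_{i < j} (∂f_j/∂x_i - ∂f_i/∂x_j) dx_i ∧ dx_j.
  coefficient of dx ∧ dy: ∂f_2/∂x - ∂f_1/∂y = ∂(-3*x*y)/∂x - ∂(5*x^2)/∂y = -3*y
Assembling: d(omega) = (-3*y) dx ∧ dy.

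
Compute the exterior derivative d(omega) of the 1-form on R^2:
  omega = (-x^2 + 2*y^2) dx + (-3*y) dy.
d(omega) = (-4*y) dx ∧ dy

For a 1-form omega = sum_i f_i dx_i, the exterior derivative is
  d(omega) = sum_{i < j} (∂f_j/∂x_i - ∂f_i/∂x_j) dx_i ∧ dx_j.
  coefficient of dx ∧ dy: ∂f_2/∂x - ∂f_1/∂y = ∂(-3*y)/∂x - ∂(-x^2 + 2*y^2)/∂y = -4*y
Assembling: d(omega) = (-4*y) dx ∧ dy.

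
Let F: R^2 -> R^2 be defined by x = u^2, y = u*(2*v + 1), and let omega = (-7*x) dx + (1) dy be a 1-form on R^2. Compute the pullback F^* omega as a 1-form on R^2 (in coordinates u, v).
F^* omega = (-14*u^3 + 2*v + 1) du + (2*u) dv

Using F^*(f dg) = (f ∘ F) d(g ∘ F), substitute each coordinate x_i by F_i(u, v) in f_i, and replace dx_i by d F_i = (∂F_i/∂u) du + (∂F_i/∂v) dv.
  For the x component: f_1(F) = -7*u^2; d F_1 = (2*u) du + (0) dv
  For the y component: f_2(F) = 1; d F_2 = (2*v + 1) du + (2*u) dv
Combining and collecting du, dv coefficients:
  coeff of du: -14*u^3 + 2*v + 1
  coeff of dv: 2*u
F^* omega = (-14*u^3 + 2*v + 1) du + (2*u) dv.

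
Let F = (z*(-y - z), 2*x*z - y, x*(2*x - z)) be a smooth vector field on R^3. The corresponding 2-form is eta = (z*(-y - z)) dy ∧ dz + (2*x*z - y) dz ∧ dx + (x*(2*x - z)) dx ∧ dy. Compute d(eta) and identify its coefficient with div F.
d(eta) = (-x - 1) dx ∧ dy ∧ dz; div F = -x - 1

For a 2-form in R^3 of the form above, applying d gives a 3-form with coefficient ∂P/∂x + ∂Q/∂y + ∂R/∂z:
  ∂P/∂x = 0
  ∂Q/∂y = -1
  ∂R/∂z = -x
Sum = -x - 1, which is exactly div F.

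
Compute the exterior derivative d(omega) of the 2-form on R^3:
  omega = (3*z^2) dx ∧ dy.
d(omega) = (6*z) dx ∧ dy ∧ dz

For a 2-form omega = sum_{i<j} g_{ij} dx_i ∧ dx_j, the exterior derivative is
  d(omega) = sum_{i<j} d(g_{ij}) ∧ dx_i ∧ dx_j = sum_{i<j, k} (∂g_{ij}/∂x_k) dx_k ∧ dx_i ∧ dx_j.
Expand each term, using dx_k ∧ dx_i ∧ dx_j = sgn(permutation) dx_{(a)} ∧ dx_{(b)} ∧ dx_{(c)} with (a < b < c) sorted:
  d(3*z^2) includes (∂/∂z)(3*z^2) dz = (6*z) dz, which multiplied by dx ∧ dy gives (6*z) dx ∧ dy ∧ dz
Collecting like 3-forms: d(omega) = (6*z) dx ∧ dy ∧ dz.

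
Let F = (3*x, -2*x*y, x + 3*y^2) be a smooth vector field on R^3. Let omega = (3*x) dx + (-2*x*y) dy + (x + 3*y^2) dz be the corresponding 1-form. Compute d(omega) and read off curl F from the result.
d(omega) = (6*y) dy ∧ dz + (-1) dz ∧ dx + (-2*y) dx ∧ dy; curl F = (6*y, -1, -2*y)

d omega = sum_{i<j} (∂f_j/∂x_i - ∂f_i/∂x_j) dx_i ∧ dx_j. Under the identification (dy ∧ dz, dz ∧ dx, dx ∧ dy) ↔ (e_x, e_y, e_z), the coefficients are exactly the components of curl F. Compute:
  ∂R/∂y - ∂Q/∂z = (6*y) - (0) = 6*y
  ∂P/∂z - ∂R/∂x = (0) - (1) = -1
  ∂Q/∂x - ∂P/∂y = (-2*y) - (0) = -2*y.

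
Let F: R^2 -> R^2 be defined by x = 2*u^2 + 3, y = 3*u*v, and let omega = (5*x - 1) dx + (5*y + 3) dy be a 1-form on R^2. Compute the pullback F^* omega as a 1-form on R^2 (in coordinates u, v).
F^* omega = (40*u^3 + 45*u*v^2 + 56*u + 9*v) du + (9*u*(5*u*v + 1)) dv

Using F^*(f dg) = (f ∘ F) d(g ∘ F), substitute each coordinate x_i by F_i(u, v) in f_i, and replace dx_i by d F_i = (∂F_i/∂u) du + (∂F_i/∂v) dv.
  For the x component: f_1(F) = 10*u^2 + 14; d F_1 = (4*u) du + (0) dv
  For the y component: f_2(F) = 15*u*v + 3; d F_2 = (3*v) du + (3*u) dv
Combining and collecting du, dv coefficients:
  coeff of du: 40*u^3 + 45*u*v^2 + 56*u + 9*v
  coeff of dv: 9*u*(5*u*v + 1)
F^* omega = (40*u^3 + 45*u*v^2 + 56*u + 9*v) du + (9*u*(5*u*v + 1)) dv.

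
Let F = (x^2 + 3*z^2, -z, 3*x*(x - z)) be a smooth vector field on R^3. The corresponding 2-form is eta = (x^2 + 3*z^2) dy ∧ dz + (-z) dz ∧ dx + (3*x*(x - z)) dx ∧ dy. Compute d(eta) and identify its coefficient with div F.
d(eta) = (-x) dx ∧ dy ∧ dz; div F = -x

For a 2-form in R^3 of the form above, applying d gives a 3-form with coefficient ∂P/∂x + ∂Q/∂y + ∂R/∂z:
  ∂P/∂x = 2*x
  ∂Q/∂y = 0
  ∂R/∂z = -3*x
Sum = -x, which is exactly div F.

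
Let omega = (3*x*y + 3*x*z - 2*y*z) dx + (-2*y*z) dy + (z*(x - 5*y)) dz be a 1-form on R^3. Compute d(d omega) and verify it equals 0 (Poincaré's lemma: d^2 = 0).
d(d omega) = 0

Step 1: d omega = sum_{i<j} (∂f_j/∂x_i - ∂f_i/∂x_j) dx_i ∧ dx_j:
  coeff of dx ∧ dy: -3*x + 2*z
  coeff of dx ∧ dz: -3*x + 2*y + z
  coeff of dy ∧ dz: 2*y - 5*z
Step 2: Apply d again to each 2-form coefficient. The only possible 3-form in R^3 is dx ∧ dy ∧ dz, with coefficient
  ∂(coeff of dy∧dz)/∂x - ∂(coeff of dx∧dz)/∂y + ∂(coeff of dx∧dy)/∂z
  = ∂/∂x (2*y - 5*z) - ∂/∂y (-3*x + 2*y + z) + ∂/∂z (-3*x + 2*z).
Each of these terms simplifies to sums of mixed partials that cancel in pairs. The result is 0 (by equality of mixed partials for smooth functions — Schwarz / Clairaut).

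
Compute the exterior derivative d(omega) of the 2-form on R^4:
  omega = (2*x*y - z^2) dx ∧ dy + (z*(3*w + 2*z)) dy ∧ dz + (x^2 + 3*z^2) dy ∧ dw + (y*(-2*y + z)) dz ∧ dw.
d(omega) = (-2*z) dx ∧ dy ∧ dz + (-4*y - 2*z) dy ∧ dz ∧ dw + (2*x) dx ∧ dy ∧ dw

For a 2-form omega = sum_{i<j} g_{ij} dx_i ∧ dx_j, the exterior derivative is
  d(omega) = sum_{i<j} d(g_{ij}) ∧ dx_i ∧ dx_j = sum_{i<j, k} (∂g_{ij}/∂x_k) dx_k ∧ dx_i ∧ dx_j.
Expand each term, using dx_k ∧ dx_i ∧ dx_j = sgn(permutation) dx_{(a)} ∧ dx_{(b)} ∧ dx_{(c)} with (a < b < c) sorted:
  d(2*x*y - z^2) includes (∂/∂z)(2*x*y - z^2) dz = (-2*z) dz, which multiplied by dx ∧ dy gives (-2*z) dx ∧ dy ∧ dz
  d(z*(3*w + 2*z)) includes (∂/∂w)(z*(3*w + 2*z)) dw = (3*z) dw, which multiplied by dy ∧ dz gives (3*z) dy ∧ dz ∧ dw
  d(x^2 + 3*z^2) includes (∂/∂x)(x^2 + 3*z^2) dx = (2*x) dx, which multiplied by dy ∧ dw gives (2*x) dx ∧ dy ∧ dw
  d(x^2 + 3*z^2) includes (∂/∂z)(x^2 + 3*z^2) dz = (6*z) dz, which multiplied by dy ∧ dw gives (-6*z) dy ∧ dz ∧ dw
  d(y*(-2*y + z)) includes (∂/∂y)(y*(-2*y + z)) dy = (-4*y + z) dy, which multiplied by dz ∧ dw gives (-4*y + z) dy ∧ dz ∧ dw
Collecting like 3-forms: d(omega) = (-2*z) dx ∧ dy ∧ dz + (-4*y - 2*z) dy ∧ dz ∧ dw + (2*x) dx ∧ dy ∧ dw.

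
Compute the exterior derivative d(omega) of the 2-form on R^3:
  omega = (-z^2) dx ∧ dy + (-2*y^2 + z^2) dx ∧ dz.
d(omega) = (4*y - 2*z) dx ∧ dy ∧ dz

For a 2-form omega = sum_{i<j} g_{ij} dx_i ∧ dx_j, the exterior derivative is
  d(omega) = sum_{i<j} d(g_{ij}) ∧ dx_i ∧ dx_j = sum_{i<j, k} (∂g_{ij}/∂x_k) dx_k ∧ dx_i ∧ dx_j.
Expand each term, using dx_k ∧ dx_i ∧ dx_j = sgn(permutation) dx_{(a)} ∧ dx_{(b)} ∧ dx_{(c)} with (a < b < c) sorted:
  d(-z^2) includes (∂/∂z)(-z^2) dz = (-2*z) dz, which multiplied by dx ∧ dy gives (-2*z) dx ∧ dy ∧ dz
  d(-2*y^2 + z^2) includes (∂/∂y)(-2*y^2 + z^2) dy = (-4*y) dy, which multiplied by dx ∧ dz gives (4*y) dx ∧ dy ∧ dz
Collecting like 3-forms: d(omega) = (4*y - 2*z) dx ∧ dy ∧ dz.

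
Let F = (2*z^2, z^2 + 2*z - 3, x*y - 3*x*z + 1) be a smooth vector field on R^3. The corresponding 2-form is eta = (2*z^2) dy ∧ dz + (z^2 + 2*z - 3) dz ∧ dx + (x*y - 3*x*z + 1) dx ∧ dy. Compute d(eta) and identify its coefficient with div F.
d(eta) = (-3*x) dx ∧ dy ∧ dz; div F = -3*x

For a 2-form in R^3 of the form above, applying d gives a 3-form with coefficient ∂P/∂x + ∂Q/∂y + ∂R/∂z:
  ∂P/∂x = 0
  ∂Q/∂y = 0
  ∂R/∂z = -3*x
Sum = -3*x, which is exactly div F.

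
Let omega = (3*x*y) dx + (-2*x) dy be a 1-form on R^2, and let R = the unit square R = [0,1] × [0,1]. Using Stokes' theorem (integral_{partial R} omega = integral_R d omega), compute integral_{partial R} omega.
integral_(partial R) omega = -7/2

Stokes: integral_partial_R omega = integral_R d omega with d omega = (∂Q/∂x - ∂P/∂y) dx ∧ dy.
  ∂Q/∂x = -2
  ∂P/∂y = 3*x
  integrand = ∂Q/∂x - ∂P/∂y = -3*x - 2.
Integrating over R: integral_0^1 integral_0^1 (-3*x - 2) dx dy = -7/2.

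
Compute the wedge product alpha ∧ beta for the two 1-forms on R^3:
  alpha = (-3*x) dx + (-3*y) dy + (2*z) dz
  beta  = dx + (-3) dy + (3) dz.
alpha ∧ beta = (9*x + 3*y) dx ∧ dy + (-9*x - 2*z) dx ∧ dz + (-9*y + 6*z) dy ∧ dz

Distribute the wedge, using dx_i ∧ dx_j = -dx_j ∧ dx_i and dx_i ∧ dx_i = 0. For each pair (i, j) with i < j, the coefficient of dx_i ∧ dx_j in alpha ∧ beta is (alpha_i * beta_j - alpha_j * beta_i). Collecting: alpha ∧ beta = (9*x + 3*y) dx ∧ dy + (-9*x - 2*z) dx ∧ dz + (-9*y + 6*z) dy ∧ dz.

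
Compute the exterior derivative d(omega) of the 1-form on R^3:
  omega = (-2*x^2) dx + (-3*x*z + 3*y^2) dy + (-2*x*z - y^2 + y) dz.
d(omega) = (-3*z) dx ∧ dy + (-2*z) dx ∧ dz + (3*x - 2*y + 1) dy ∧ dz

For a 1-form omega = sum_i f_i dx_i, the exterior derivative is
  d(omega) = sum_{i < j} (∂f_j/∂x_i - ∂f_i/∂x_j) dx_i ∧ dx_j.
  coefficient of dx ∧ dy: ∂f_2/∂x - ∂f_1/∂y = ∂(-3*x*z + 3*y^2)/∂x - ∂(-2*x^2)/∂y = -3*z
  coefficient of dx ∧ dz: ∂f_3/∂x - ∂f_1/∂z = ∂(-2*x*z - y^2 + y)/∂x - ∂(-2*x^2)/∂z = -2*z
  coefficient of dy ∧ dz: ∂f_3/∂y - ∂f_2/∂z = ∂(-2*x*z - y^2 + y)/∂y - ∂(-3*x*z + 3*y^2)/∂z = 3*x - 2*y + 1
Assembling: d(omega) = (-3*z) dx ∧ dy + (-2*z) dx ∧ dz + (3*x - 2*y + 1) dy ∧ dz.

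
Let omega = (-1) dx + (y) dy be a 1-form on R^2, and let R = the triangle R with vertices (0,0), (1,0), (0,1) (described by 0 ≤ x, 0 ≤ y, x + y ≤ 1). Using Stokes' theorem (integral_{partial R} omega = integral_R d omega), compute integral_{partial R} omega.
integral_(partial R) omega = 0

Stokes: integral_partial_R omega = integral_R d omega with d omega = (∂Q/∂x - ∂P/∂y) dx ∧ dy.
  ∂Q/∂x = 0
  ∂P/∂y = 0
  integrand = ∂Q/∂x - ∂P/∂y = 0.
Integrating over R: integral_0^1 integral_0^{1-x} (0) dy dx = 0.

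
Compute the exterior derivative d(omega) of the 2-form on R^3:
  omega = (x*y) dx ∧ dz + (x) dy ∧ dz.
d(omega) = (1 - x) dx ∧ dy ∧ dz

For a 2-form omega = sum_{i<j} g_{ij} dx_i ∧ dx_j, the exterior derivative is
  d(omega) = sum_{i<j} d(g_{ij}) ∧ dx_i ∧ dx_j = sum_{i<j, k} (∂g_{ij}/∂x_k) dx_k ∧ dx_i ∧ dx_j.
Expand each term, using dx_k ∧ dx_i ∧ dx_j = sgn(permutation) dx_{(a)} ∧ dx_{(b)} ∧ dx_{(c)} with (a < b < c) sorted:
  d(x*y) includes (∂/∂y)(x*y) dy = (x) dy, which multiplied by dx ∧ dz gives (-x) dx ∧ dy ∧ dz
  d(x) includes (∂/∂x)(x) dx = (1) dx, which multiplied by dy ∧ dz gives (1) dx ∧ dy ∧ dz
Collecting like 3-forms: d(omega) = (1 - x) dx ∧ dy ∧ dz.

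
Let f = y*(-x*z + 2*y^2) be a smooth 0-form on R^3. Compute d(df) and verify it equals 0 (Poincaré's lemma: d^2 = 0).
d(df) = 0

Step 1: df = sum_i (∂f/∂x_i) dx_i = (-y*z) dx + (-x*z + 6*y^2) dy + (-x*y) dz.
Step 2: Apply d again. Using the 1-form formula, the coefficient of dx ∧ dy in d(df) is ∂^2 f/∂x ∂y - ∂^2 f/∂y ∂x = (-z) - (-z) = 0 (equality of mixed partials for smooth f).
Similarly for dx ∧ dz and dy ∧ dz — all coefficients vanish. So d(df) = 0.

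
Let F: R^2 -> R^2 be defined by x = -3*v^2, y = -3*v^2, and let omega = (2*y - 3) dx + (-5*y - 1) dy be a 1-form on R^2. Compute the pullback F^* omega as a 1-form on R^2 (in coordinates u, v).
F^* omega = (-54*v^3 + 24*v) dv

Using F^*(f dg) = (f ∘ F) d(g ∘ F), substitute each coordinate x_i by F_i(u, v) in f_i, and replace dx_i by d F_i = (∂F_i/∂u) du + (∂F_i/∂v) dv.
  For the x component: f_1(F) = -6*v^2 - 3; d F_1 = (0) du + (-6*v) dv
  For the y component: f_2(F) = 15*v^2 - 1; d F_2 = (0) du + (-6*v) dv
Combining and collecting du, dv coefficients:
  coeff of du: 0
  coeff of dv: -54*v^3 + 24*v
F^* omega = (-54*v^3 + 24*v) dv.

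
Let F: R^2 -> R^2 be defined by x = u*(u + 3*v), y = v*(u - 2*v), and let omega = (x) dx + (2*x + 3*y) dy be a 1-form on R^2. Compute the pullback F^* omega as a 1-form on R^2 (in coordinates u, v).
F^* omega = (2*u^3 + 11*u^2*v + 18*u*v^2 - 6*v^3) du + (5*u^3 + 10*u^2*v - 42*u*v^2 + 24*v^3) dv

Using F^*(f dg) = (f ∘ F) d(g ∘ F), substitute each coordinate x_i by F_i(u, v) in f_i, and replace dx_i by d F_i = (∂F_i/∂u) du + (∂F_i/∂v) dv.
  For the x component: f_1(F) = u*(u + 3*v); d F_1 = (2*u + 3*v) du + (3*u) dv
  For the y component: f_2(F) = 2*u^2 + 9*u*v - 6*v^2; d F_2 = (v) du + (u - 4*v) dv
Combining and collecting du, dv coefficients:
  coeff of du: 2*u^3 + 11*u^2*v + 18*u*v^2 - 6*v^3
  coeff of dv: 5*u^3 + 10*u^2*v - 42*u*v^2 + 24*v^3
F^* omega = (2*u^3 + 11*u^2*v + 18*u*v^2 - 6*v^3) du + (5*u^3 + 10*u^2*v - 42*u*v^2 + 24*v^3) dv.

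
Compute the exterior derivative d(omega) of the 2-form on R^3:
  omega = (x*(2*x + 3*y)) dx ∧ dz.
d(omega) = (-3*x) dx ∧ dy ∧ dz

For a 2-form omega = sum_{i<j} g_{ij} dx_i ∧ dx_j, the exterior derivative is
  d(omega) = sum_{i<j} d(g_{ij}) ∧ dx_i ∧ dx_j = sum_{i<j, k} (∂g_{ij}/∂x_k) dx_k ∧ dx_i ∧ dx_j.
Expand each term, using dx_k ∧ dx_i ∧ dx_j = sgn(permutation) dx_{(a)} ∧ dx_{(b)} ∧ dx_{(c)} with (a < b < c) sorted:
  d(x*(2*x + 3*y)) includes (∂/∂y)(x*(2*x + 3*y)) dy = (3*x) dy, which multiplied by dx ∧ dz gives (-3*x) dx ∧ dy ∧ dz
Collecting like 3-forms: d(omega) = (-3*x) dx ∧ dy ∧ dz.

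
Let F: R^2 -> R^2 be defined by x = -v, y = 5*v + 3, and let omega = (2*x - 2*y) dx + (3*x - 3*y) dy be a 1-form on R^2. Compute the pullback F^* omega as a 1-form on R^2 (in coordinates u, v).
F^* omega = (-78*v - 39) dv

Using F^*(f dg) = (f ∘ F) d(g ∘ F), substitute each coordinate x_i by F_i(u, v) in f_i, and replace dx_i by d F_i = (∂F_i/∂u) du + (∂F_i/∂v) dv.
  For the x component: f_1(F) = -12*v - 6; d F_1 = (0) du + (-1) dv
  For the y component: f_2(F) = -18*v - 9; d F_2 = (0) du + (5) dv
Combining and collecting du, dv coefficients:
  coeff of du: 0
  coeff of dv: -78*v - 39
F^* omega = (-78*v - 39) dv.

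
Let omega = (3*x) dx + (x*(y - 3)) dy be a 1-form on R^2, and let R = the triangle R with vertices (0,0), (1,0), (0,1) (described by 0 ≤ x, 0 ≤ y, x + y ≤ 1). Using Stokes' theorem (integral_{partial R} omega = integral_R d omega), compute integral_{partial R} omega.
integral_(partial R) omega = -4/3

Stokes: integral_partial_R omega = integral_R d omega with d omega = (∂Q/∂x - ∂P/∂y) dx ∧ dy.
  ∂Q/∂x = y - 3
  ∂P/∂y = 0
  integrand = ∂Q/∂x - ∂P/∂y = y - 3.
Integrating over R: integral_0^1 integral_0^{1-x} (y - 3) dy dx = -4/3.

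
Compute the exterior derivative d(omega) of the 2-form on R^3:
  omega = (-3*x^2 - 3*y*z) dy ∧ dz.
d(omega) = (-6*x) dx ∧ dy ∧ dz

For a 2-form omega = sum_{i<j} g_{ij} dx_i ∧ dx_j, the exterior derivative is
  d(omega) = sum_{i<j} d(g_{ij}) ∧ dx_i ∧ dx_j = sum_{i<j, k} (∂g_{ij}/∂x_k) dx_k ∧ dx_i ∧ dx_j.
Expand each term, using dx_k ∧ dx_i ∧ dx_j = sgn(permutation) dx_{(a)} ∧ dx_{(b)} ∧ dx_{(c)} with (a < b < c) sorted:
  d(-3*x^2 - 3*y*z) includes (∂/∂x)(-3*x^2 - 3*y*z) dx = (-6*x) dx, which multiplied by dy ∧ dz gives (-6*x) dx ∧ dy ∧ dz
Collecting like 3-forms: d(omega) = (-6*x) dx ∧ dy ∧ dz.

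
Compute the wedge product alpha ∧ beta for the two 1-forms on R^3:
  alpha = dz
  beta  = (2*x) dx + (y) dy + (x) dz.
alpha ∧ beta = (-2*x) dx ∧ dz + (-y) dy ∧ dz

Distribute the wedge, using dx_i ∧ dx_j = -dx_j ∧ dx_i and dx_i ∧ dx_i = 0. For each pair (i, j) with i < j, the coefficient of dx_i ∧ dx_j in alpha ∧ beta is (alpha_i * beta_j - alpha_j * beta_i). Collecting: alpha ∧ beta = (-2*x) dx ∧ dz + (-y) dy ∧ dz.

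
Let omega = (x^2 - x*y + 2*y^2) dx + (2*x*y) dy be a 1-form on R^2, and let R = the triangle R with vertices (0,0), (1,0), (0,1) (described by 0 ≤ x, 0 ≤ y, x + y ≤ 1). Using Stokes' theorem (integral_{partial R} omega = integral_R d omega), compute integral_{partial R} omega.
integral_(partial R) omega = -1/6

Stokes: integral_partial_R omega = integral_R d omega with d omega = (∂Q/∂x - ∂P/∂y) dx ∧ dy.
  ∂Q/∂x = 2*y
  ∂P/∂y = -x + 4*y
  integrand = ∂Q/∂x - ∂P/∂y = x - 2*y.
Integrating over R: integral_0^1 integral_0^{1-x} (x - 2*y) dy dx = -1/6.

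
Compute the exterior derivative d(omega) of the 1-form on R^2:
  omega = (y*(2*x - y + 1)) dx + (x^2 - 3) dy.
d(omega) = (2*y - 1) dx ∧ dy

For a 1-form omega = sum_i f_i dx_i, the exterior derivative is
  d(omega) = sum_{i < j} (∂f_j/∂x_i - ∂f_i/∂x_j) dx_i ∧ dx_j.
  coefficient of dx ∧ dy: ∂f_2/∂x - ∂f_1/∂y = ∂(x^2 - 3)/∂x - ∂(y*(2*x - y + 1))/∂y = 2*y - 1
Assembling: d(omega) = (2*y - 1) dx ∧ dy.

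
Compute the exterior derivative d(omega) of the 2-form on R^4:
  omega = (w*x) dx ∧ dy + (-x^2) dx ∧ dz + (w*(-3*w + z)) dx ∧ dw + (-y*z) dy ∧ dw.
d(omega) = (x) dx ∧ dy ∧ dw + (-w) dx ∧ dz ∧ dw + (y) dy ∧ dz ∧ dw

For a 2-form omega = sum_{i<j} g_{ij} dx_i ∧ dx_j, the exterior derivative is
  d(omega) = sum_{i<j} d(g_{ij}) ∧ dx_i ∧ dx_j = sum_{i<j, k} (∂g_{ij}/∂x_k) dx_k ∧ dx_i ∧ dx_j.
Expand each term, using dx_k ∧ dx_i ∧ dx_j = sgn(permutation) dx_{(a)} ∧ dx_{(b)} ∧ dx_{(c)} with (a < b < c) sorted:
  d(w*x) includes (∂/∂w)(w*x) dw = (x) dw, which multiplied by dx ∧ dy gives (x) dx ∧ dy ∧ dw
  d(w*(-3*w + z)) includes (∂/∂z)(w*(-3*w + z)) dz = (w) dz, which multiplied by dx ∧ dw gives (-w) dx ∧ dz ∧ dw
  d(-y*z) includes (∂/∂z)(-y*z) dz = (-y) dz, which multiplied by dy ∧ dw gives (y) dy ∧ dz ∧ dw
Collecting like 3-forms: d(omega) = (x) dx ∧ dy ∧ dw + (-w) dx ∧ dz ∧ dw + (y) dy ∧ dz ∧ dw.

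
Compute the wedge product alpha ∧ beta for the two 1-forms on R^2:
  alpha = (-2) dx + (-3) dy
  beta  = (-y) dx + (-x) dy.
alpha ∧ beta = (2*x - 3*y) dx ∧ dy

Distribute the wedge, using dx_i ∧ dx_j = -dx_j ∧ dx_i and dx_i ∧ dx_i = 0. For each pair (i, j) with i < j, the coefficient of dx_i ∧ dx_j in alpha ∧ beta is (alpha_i * beta_j - alpha_j * beta_i). Collecting: alpha ∧ beta = (2*x - 3*y) dx ∧ dy.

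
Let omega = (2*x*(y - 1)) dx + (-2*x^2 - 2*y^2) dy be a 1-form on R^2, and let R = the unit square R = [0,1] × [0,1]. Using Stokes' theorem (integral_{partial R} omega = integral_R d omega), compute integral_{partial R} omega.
integral_(partial R) omega = -3

Stokes: integral_partial_R omega = integral_R d omega with d omega = (∂Q/∂x - ∂P/∂y) dx ∧ dy.
  ∂Q/∂x = -4*x
  ∂P/∂y = 2*x
  integrand = ∂Q/∂x - ∂P/∂y = -6*x.
Integrating over R: integral_0^1 integral_0^1 (-6*x) dx dy = -3.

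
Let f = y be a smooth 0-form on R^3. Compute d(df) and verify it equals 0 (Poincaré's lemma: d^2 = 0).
d(df) = 0

Step 1: df = sum_i (∂f/∂x_i) dx_i = (0) dx + (1) dy + (0) dz.
Step 2: Apply d again. Using the 1-form formula, the coefficient of dx ∧ dy in d(df) is ∂^2 f/∂x ∂y - ∂^2 f/∂y ∂x = (0) - (0) = 0 (equality of mixed partials for smooth f).
Similarly for dx ∧ dz and dy ∧ dz — all coefficients vanish. So d(df) = 0.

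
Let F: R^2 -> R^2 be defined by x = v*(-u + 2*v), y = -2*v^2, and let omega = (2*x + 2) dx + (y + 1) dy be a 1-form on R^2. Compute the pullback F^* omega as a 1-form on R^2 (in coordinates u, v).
F^* omega = (2*v*(u*v - 2*v^2 - 1)) du + (2*u^2*v - 12*u*v^2 - 2*u + 24*v^3 + 4*v) dv

Using F^*(f dg) = (f ∘ F) d(g ∘ F), substitute each coordinate x_i by F_i(u, v) in f_i, and replace dx_i by d F_i = (∂F_i/∂u) du + (∂F_i/∂v) dv.
  For the x component: f_1(F) = -2*u*v + 4*v^2 + 2; d F_1 = (-v) du + (-u + 4*v) dv
  For the y component: f_2(F) = 1 - 2*v^2; d F_2 = (0) du + (-4*v) dv
Combining and collecting du, dv coefficients:
  coeff of du: 2*v*(u*v - 2*v^2 - 1)
  coeff of dv: 2*u^2*v - 12*u*v^2 - 2*u + 24*v^3 + 4*v
F^* omega = (2*v*(u*v - 2*v^2 - 1)) du + (2*u^2*v - 12*u*v^2 - 2*u + 24*v^3 + 4*v) dv.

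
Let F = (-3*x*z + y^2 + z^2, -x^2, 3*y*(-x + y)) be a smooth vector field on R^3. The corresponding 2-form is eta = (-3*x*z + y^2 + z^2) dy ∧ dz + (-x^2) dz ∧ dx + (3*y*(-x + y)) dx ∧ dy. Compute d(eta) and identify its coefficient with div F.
d(eta) = (-3*z) dx ∧ dy ∧ dz; div F = -3*z

For a 2-form in R^3 of the form above, applying d gives a 3-form with coefficient ∂P/∂x + ∂Q/∂y + ∂R/∂z:
  ∂P/∂x = -3*z
  ∂Q/∂y = 0
  ∂R/∂z = 0
Sum = -3*z, which is exactly div F.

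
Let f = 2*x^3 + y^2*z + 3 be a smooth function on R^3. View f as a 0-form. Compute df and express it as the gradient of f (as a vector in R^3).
df = (6*x^2) dx + (2*y*z) dy + (y^2) dz; grad f = (6*x^2, 2*y*z, y^2)

For a 0-form f, d f = (∂f/∂x) dx + (∂f/∂y) dy + (∂f/∂z) dz. The components of the vector representation are exactly the entries of grad f in Cartesian coordinates:
  ∂f/∂x = 6*x^2
  ∂f/∂y = 2*y*z
  ∂f/∂z = y^2.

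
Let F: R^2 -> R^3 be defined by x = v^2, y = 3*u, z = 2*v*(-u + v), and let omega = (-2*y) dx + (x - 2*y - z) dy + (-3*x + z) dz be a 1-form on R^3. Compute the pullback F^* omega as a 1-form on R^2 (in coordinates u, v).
F^* omega = (4*u*v^2 + 6*u*v - 18*u + 2*v^3 - 3*v^2) du + (2*v*(2*u^2 - 3*u*v - 6*u - 2*v^2)) dv

Using F^*(f dg) = (f ∘ F) d(g ∘ F), substitute each coordinate x_i by F_i(u, v) in f_i, and replace dx_i by d F_i = (∂F_i/∂u) du + (∂F_i/∂v) dv.
  For the x component: f_1(F) = -6*u; d F_1 = (0) du + (2*v) dv
  For the y component: f_2(F) = 2*u*v - 6*u - v^2; d F_2 = (3) du + (0) dv
  For the z component: f_3(F) = v*(-2*u - v); d F_3 = (-2*v) du + (-2*u + 4*v) dv
Combining and collecting du, dv coefficients:
  coeff of du: 4*u*v^2 + 6*u*v - 18*u + 2*v^3 - 3*v^2
  coeff of dv: 2*v*(2*u^2 - 3*u*v - 6*u - 2*v^2)
F^* omega = (4*u*v^2 + 6*u*v - 18*u + 2*v^3 - 3*v^2) du + (2*v*(2*u^2 - 3*u*v - 6*u - 2*v^2)) dv.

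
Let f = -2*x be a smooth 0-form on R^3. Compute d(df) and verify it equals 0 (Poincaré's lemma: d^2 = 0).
d(df) = 0

Step 1: df = sum_i (∂f/∂x_i) dx_i = (-2) dx + (0) dy + (0) dz.
Step 2: Apply d again. Using the 1-form formula, the coefficient of dx ∧ dy in d(df) is ∂^2 f/∂x ∂y - ∂^2 f/∂y ∂x = (0) - (0) = 0 (equality of mixed partials for smooth f).
Similarly for dx ∧ dz and dy ∧ dz — all coefficients vanish. So d(df) = 0.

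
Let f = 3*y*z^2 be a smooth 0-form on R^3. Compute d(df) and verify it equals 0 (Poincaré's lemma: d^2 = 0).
d(df) = 0

Step 1: df = sum_i (∂f/∂x_i) dx_i = (0) dx + (3*z^2) dy + (6*y*z) dz.
Step 2: Apply d again. Using the 1-form formula, the coefficient of dx ∧ dy in d(df) is ∂^2 f/∂x ∂y - ∂^2 f/∂y ∂x = (0) - (0) = 0 (equality of mixed partials for smooth f).
Similarly for dx ∧ dz and dy ∧ dz — all coefficients vanish. So d(df) = 0.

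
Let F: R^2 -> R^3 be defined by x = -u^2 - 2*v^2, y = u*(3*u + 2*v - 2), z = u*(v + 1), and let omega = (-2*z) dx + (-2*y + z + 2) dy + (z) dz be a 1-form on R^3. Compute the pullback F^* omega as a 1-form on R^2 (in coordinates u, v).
F^* omega = (-36*u^3 - 26*u^2*v + 46*u^2 - 5*u*v^2 + 18*u*v + 3*u + 4*v - 4) du + (u*(-12*u^2 - 5*u*v + 11*u + 8*v^2 + 8*v + 4)) dv

Using F^*(f dg) = (f ∘ F) d(g ∘ F), substitute each coordinate x_i by F_i(u, v) in f_i, and replace dx_i by d F_i = (∂F_i/∂u) du + (∂F_i/∂v) dv.
  For the x component: f_1(F) = 2*u*(-v - 1); d F_1 = (-2*u) du + (-4*v) dv
  For the y component: f_2(F) = -6*u^2 - 3*u*v + 5*u + 2; d F_2 = (6*u + 2*v - 2) du + (2*u) dv
  For the z component: f_3(F) = u*(v + 1); d F_3 = (v + 1) du + (u) dv
Combining and collecting du, dv coefficients:
  coeff of du: -36*u^3 - 26*u^2*v + 46*u^2 - 5*u*v^2 + 18*u*v + 3*u + 4*v - 4
  coeff of dv: u*(-12*u^2 - 5*u*v + 11*u + 8*v^2 + 8*v + 4)
F^* omega = (-36*u^3 - 26*u^2*v + 46*u^2 - 5*u*v^2 + 18*u*v + 3*u + 4*v - 4) du + (u*(-12*u^2 - 5*u*v + 11*u + 8*v^2 + 8*v + 4)) dv.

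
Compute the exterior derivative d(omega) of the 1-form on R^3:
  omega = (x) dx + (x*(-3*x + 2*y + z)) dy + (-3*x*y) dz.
d(omega) = (-6*x + 2*y + z) dx ∧ dy + (-3*y) dx ∧ dz + (-4*x) dy ∧ dz

For a 1-form omega = sum_i f_i dx_i, the exterior derivative is
  d(omega) = sum_{i < j} (∂f_j/∂x_i - ∂f_i/∂x_j) dx_i ∧ dx_j.
  coefficient of dx ∧ dy: ∂f_2/∂x - ∂f_1/∂y = ∂(x*(-3*x + 2*y + z))/∂x - ∂(x)/∂y = -6*x + 2*y + z
  coefficient of dx ∧ dz: ∂f_3/∂x - ∂f_1/∂z = ∂(-3*x*y)/∂x - ∂(x)/∂z = -3*y
  coefficient of dy ∧ dz: ∂f_3/∂y - ∂f_2/∂z = ∂(-3*x*y)/∂y - ∂(x*(-3*x + 2*y + z))/∂z = -4*x
Assembling: d(omega) = (-6*x + 2*y + z) dx ∧ dy + (-3*y) dx ∧ dz + (-4*x) dy ∧ dz.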